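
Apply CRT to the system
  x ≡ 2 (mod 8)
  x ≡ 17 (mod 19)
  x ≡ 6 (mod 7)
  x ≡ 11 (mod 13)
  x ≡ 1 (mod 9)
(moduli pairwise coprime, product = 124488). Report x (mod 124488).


Product of moduli M = 8 · 19 · 7 · 13 · 9 = 124488.
Merge one congruence at a time:
  Start: x ≡ 2 (mod 8).
  Combine with x ≡ 17 (mod 19); new modulus lcm = 152.
    Write x = 2 + 8·t and substitute into x ≡ 17 (mod 19): 8·t ≡ 17 − 2 = 15 (mod 19).
    The inverse of 8 mod 19 is 12 (since 8·12 = 96 = 5·19 + 1), so t ≡ 12·15 = 180 ≡ 9 (mod 19).
    Then x = 2 + 8·9 = 74, valid modulo lcm(8, 19) = 152: x ≡ 74 (mod 152).
  Combine with x ≡ 6 (mod 7); new modulus lcm = 1064.
    Write x = 74 + 152·t and substitute into x ≡ 6 (mod 7): 152·t ≡ 6 − 74 = -68 (mod 7).
    Reduce coefficients mod 7: 5·t ≡ 2 (mod 7).
    The inverse of 5 mod 7 is 3 (since 5·3 = 15 = 2·7 + 1), so t ≡ 3·2 = 6 ≡ 6 (mod 7).
    Then x = 74 + 152·6 = 986, valid modulo lcm(152, 7) = 1064: x ≡ 986 (mod 1064).
  Combine with x ≡ 11 (mod 13); new modulus lcm = 13832.
    Write x = 986 + 1064·t and substitute into x ≡ 11 (mod 13): 1064·t ≡ 11 − 986 = -975 (mod 13).
    Reduce coefficients mod 13: 11·t ≡ 0 (mod 13).
    The inverse of 11 mod 13 is 6 (since 11·6 = 66 = 5·13 + 1), so t ≡ 6·0 = 0 ≡ 0 (mod 13).
    Then x = 986 + 1064·0 = 986, valid modulo lcm(1064, 13) = 13832: x ≡ 986 (mod 13832).
  Combine with x ≡ 1 (mod 9); new modulus lcm = 124488.
    Write x = 986 + 13832·t and substitute into x ≡ 1 (mod 9): 13832·t ≡ 1 − 986 = -985 (mod 9).
    Reduce coefficients mod 9: 8·t ≡ 5 (mod 9).
    The inverse of 8 mod 9 is 8 (since 8·8 = 64 = 7·9 + 1), so t ≡ 8·5 = 40 ≡ 4 (mod 9).
    Then x = 986 + 13832·4 = 56314, valid modulo lcm(13832, 9) = 124488: x ≡ 56314 (mod 124488).
Verify against each original: 56314 mod 8 = 2, 56314 mod 19 = 17, 56314 mod 7 = 6, 56314 mod 13 = 11, 56314 mod 9 = 1.

x ≡ 56314 (mod 124488).


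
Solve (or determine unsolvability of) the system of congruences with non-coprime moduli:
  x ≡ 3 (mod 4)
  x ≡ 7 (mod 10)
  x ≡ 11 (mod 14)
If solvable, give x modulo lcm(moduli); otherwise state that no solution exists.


Moduli 4, 10, 14 are not pairwise coprime, so CRT works modulo lcm(m_i) when all pairwise compatibility conditions hold.
Pairwise compatibility: gcd(m_i, m_j) must divide a_i - a_j for every pair.
Merge one congruence at a time:
  Start: x ≡ 3 (mod 4).
  Combine with x ≡ 7 (mod 10): gcd(4, 10) = 2; 7 - 3 = 4, which IS divisible by 2, so compatible.
    Write x = 3 + 4·t and substitute into x ≡ 7 (mod 10): 4·t ≡ 7 − 3 = 4 (mod 10).
    Divide the congruence (and modulus) by g = 2: 2·t ≡ 2 (mod 5).
    The inverse of 2 mod 5 is 3 (since 2·3 = 6 = 1·5 + 1), so t ≡ 3·2 = 6 ≡ 1 (mod 5).
    Then x = 3 + 4·1 = 7, valid modulo lcm(4, 10) = 20: x ≡ 7 (mod 20).
  Combine with x ≡ 11 (mod 14): gcd(20, 14) = 2; 11 - 7 = 4, which IS divisible by 2, so compatible.
    Write x = 7 + 20·t and substitute into x ≡ 11 (mod 14): 20·t ≡ 11 − 7 = 4 (mod 14).
    Divide the congruence (and modulus) by g = 2: 10·t ≡ 2 (mod 7).
    Reduce coefficients mod 7: 3·t ≡ 2 (mod 7).
    The inverse of 3 mod 7 is 5 (since 3·5 = 15 = 2·7 + 1), so t ≡ 5·2 = 10 ≡ 3 (mod 7).
    Then x = 7 + 20·3 = 67, valid modulo lcm(20, 14) = 140: x ≡ 67 (mod 140).
Verify: 67 mod 4 = 3, 67 mod 10 = 7, 67 mod 14 = 11.

x ≡ 67 (mod 140).


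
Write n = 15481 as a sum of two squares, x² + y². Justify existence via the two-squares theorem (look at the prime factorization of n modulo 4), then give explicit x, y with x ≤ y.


Step 1: Factor n = 15481 = 113 · 137.
Step 2: Check the mod-4 condition on each prime factor: 113 ≡ 1 (mod 4), exponent 1; 137 ≡ 1 (mod 4), exponent 1.
All primes ≡ 3 (mod 4) appear to even exponent (or don't appear), so by the two-squares theorem n IS expressible as a sum of two squares.
Step 3: Build a representation. Here n = 113 · 137 is a product of primes ≡ 1 (mod 4). Each prime p ≡ 1 (mod 4) is itself a sum of two squares; find a² by testing p − a² for a perfect square:
  113: 113 − 1² = 112, 113 − 2² = 109, 113 − 3² = 104, 113 − 4² = 97, 113 − 5² = 88, 113 − 6² = 77, 113 − 7² = 64 = 8² ⇒ 113 = 7² + 8².
  137: 137 − 1² = 136, 137 − 2² = 133, 137 − 3² = 128, 137 − 4² = 121 = 11² ⇒ 137 = 4² + 11².
  Combine using the Brahmagupta–Fibonacci identity (a² + b²)(c² + d²) = (ac − bd)² + (ad + bc)² = (ac + bd)² + (ad − bc)²:
  113 · 137 = 15481: from (7² + 8²)(4² + 11²), take (7·4 − 8·11, 7·11 + 8·4) = (28 − 88, 77 + 32) = (-60, 109); dropping signs (only squares matter) gives (60, 109); check 60² + 109² = 3600 + 11881 = 15481 ✓.
Step 4: Order so x ≤ y and verify: 60² + 109² = 3600 + 11881 = 15481 = n. ✓

n = 15481 = 60² + 109² (one valid representation with x ≤ y).


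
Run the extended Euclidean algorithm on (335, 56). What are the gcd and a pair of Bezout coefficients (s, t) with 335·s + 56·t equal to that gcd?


Euclidean algorithm on (335, 56) — divide until remainder is 0:
  335 = 5 · 56 + 55
  56 = 1 · 55 + 1
  55 = 55 · 1 + 0
gcd(335, 56) = 1.
Track Bezout coefficients alongside the remainders: start with r₀ = 335 = a·1 + b·0 (s = 1, t = 0) and r₁ = 56 = a·0 + b·1 (s = 0, t = 1); each new remainder r_{k+1} = r_{k-1} − q_k·r_k inherits s_{k+1} = s_{k-1} − q_k·s_k, t_{k+1} = t_{k-1} − q_k·t_k, so r_k = a·s_k + b·t_k at every step:
  q = 5: r = 55, s = 1 − 5·0 = 1, t = 0 − 5·1 = -5  (check: 335·1 + 56·(-5) = 55)
  q = 1: r = 1, s = 0 − 1·1 = -1, t = 1 − 1·(-5) = 6  (check: 335·(-1) + 56·6 = 1)
The row with r = 1 (the gcd) gives the Bezout coefficients s = -1, t = 6.
Result: 335 · (-1) + 56 · (6) = 1.

gcd(335, 56) = 1; s = -1, t = 6 (check: 335·(-1) + 56·6 = 1).


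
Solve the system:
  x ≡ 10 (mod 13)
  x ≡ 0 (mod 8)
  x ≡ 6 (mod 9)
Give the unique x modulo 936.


Moduli 13, 8, 9 are pairwise coprime; by CRT there is a unique solution modulo M = 13 · 8 · 9 = 936.
Solve pairwise, accumulating the modulus:
  Start with x ≡ 10 (mod 13).
  Combine with x ≡ 0 (mod 8): since gcd(13, 8) = 1, we get a unique residue mod 104.
    Write x = 10 + 13·t and substitute into x ≡ 0 (mod 8): 13·t ≡ 0 − 10 = -10 (mod 8).
    Reduce coefficients mod 8: 5·t ≡ 6 (mod 8).
    The inverse of 5 mod 8 is 5 (since 5·5 = 25 = 3·8 + 1), so t ≡ 5·6 = 30 ≡ 6 (mod 8).
    Then x = 10 + 13·6 = 88, valid modulo lcm(13, 8) = 104: x ≡ 88 (mod 104).
  Combine with x ≡ 6 (mod 9): since gcd(104, 9) = 1, we get a unique residue mod 936.
    Write x = 88 + 104·t and substitute into x ≡ 6 (mod 9): 104·t ≡ 6 − 88 = -82 (mod 9).
    Reduce coefficients mod 9: 5·t ≡ 8 (mod 9).
    The inverse of 5 mod 9 is 2 (since 5·2 = 10 = 1·9 + 1), so t ≡ 2·8 = 16 ≡ 7 (mod 9).
    Then x = 88 + 104·7 = 816, valid modulo lcm(104, 9) = 936: x ≡ 816 (mod 936).
Verify: 816 mod 13 = 10 ✓, 816 mod 8 = 0 ✓, 816 mod 9 = 6 ✓.

x ≡ 816 (mod 936).


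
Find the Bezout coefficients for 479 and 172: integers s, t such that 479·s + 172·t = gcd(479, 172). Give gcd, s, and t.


Euclidean algorithm on (479, 172) — divide until remainder is 0:
  479 = 2 · 172 + 135
  172 = 1 · 135 + 37
  135 = 3 · 37 + 24
  37 = 1 · 24 + 13
  24 = 1 · 13 + 11
  13 = 1 · 11 + 2
  11 = 5 · 2 + 1
  2 = 2 · 1 + 0
gcd(479, 172) = 1.
Track Bezout coefficients alongside the remainders: start with r₀ = 479 = a·1 + b·0 (s = 1, t = 0) and r₁ = 172 = a·0 + b·1 (s = 0, t = 1); each new remainder r_{k+1} = r_{k-1} − q_k·r_k inherits s_{k+1} = s_{k-1} − q_k·s_k, t_{k+1} = t_{k-1} − q_k·t_k, so r_k = a·s_k + b·t_k at every step:
  q = 2: r = 135, s = 1 − 2·0 = 1, t = 0 − 2·1 = -2  (check: 479·1 + 172·(-2) = 135)
  q = 1: r = 37, s = 0 − 1·1 = -1, t = 1 − 1·(-2) = 3  (check: 479·(-1) + 172·3 = 37)
  q = 3: r = 24, s = 1 − 3·(-1) = 4, t = -2 − 3·3 = -11  (check: 479·4 + 172·(-11) = 24)
  q = 1: r = 13, s = -1 − 1·4 = -5, t = 3 − 1·(-11) = 14  (check: 479·(-5) + 172·14 = 13)
  q = 1: r = 11, s = 4 − 1·(-5) = 9, t = -11 − 1·14 = -25  (check: 479·9 + 172·(-25) = 11)
  q = 1: r = 2, s = -5 − 1·9 = -14, t = 14 − 1·(-25) = 39  (check: 479·(-14) + 172·39 = 2)
  q = 5: r = 1, s = 9 − 5·(-14) = 79, t = -25 − 5·39 = -220  (check: 479·79 + 172·(-220) = 1)
The row with r = 1 (the gcd) gives the Bezout coefficients s = 79, t = -220.
Result: 479 · (79) + 172 · (-220) = 1.

gcd(479, 172) = 1; s = 79, t = -220 (check: 479·79 + 172·(-220) = 1).


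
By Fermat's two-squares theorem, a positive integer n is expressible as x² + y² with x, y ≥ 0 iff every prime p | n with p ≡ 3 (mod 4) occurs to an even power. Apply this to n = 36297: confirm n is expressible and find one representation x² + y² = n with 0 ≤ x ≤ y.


Step 1: Factor n = 36297 = 3^2 · 37 · 109.
Step 2: Check the mod-4 condition on each prime factor: 3 ≡ 3 (mod 4), exponent 2 (must be even); 37 ≡ 1 (mod 4), exponent 1; 109 ≡ 1 (mod 4), exponent 1.
All primes ≡ 3 (mod 4) appear to even exponent (or don't appear), so by the two-squares theorem n IS expressible as a sum of two squares.
Step 3: Build a representation. Group n = k² · m with k = 3 and m = 37 · 109 = 4033 (a product of primes ≡ 1 (mod 4)); a representation of m scales to one of n via (k·x)² + (k·y)² = k²(x² + y²). Each prime p ≡ 1 (mod 4) is itself a sum of two squares; find a² by testing p − a² for a perfect square:
  37: 37 − 1² = 36 = 6² ⇒ 37 = 1² + 6².
  109: 109 − 1² = 108, 109 − 2² = 105, 109 − 3² = 100 = 10² ⇒ 109 = 3² + 10².
  Combine using the Brahmagupta–Fibonacci identity (a² + b²)(c² + d²) = (ac − bd)² + (ad + bc)² = (ac + bd)² + (ad − bc)²:
  37 · 109 = 4033: from (1² + 6²)(3² + 10²), take (1·3 − 6·10, 1·10 + 6·3) = (3 − 60, 10 + 18) = (-57, 28); dropping signs (only squares matter) gives (57, 28); check 57² + 28² = 3249 + 784 = 4033 ✓.
  Scale by k = 3: (3·57, 3·28) = (171, 84).
Step 4: Order so x ≤ y and verify: 84² + 171² = 7056 + 29241 = 36297 = n. ✓

n = 36297 = 84² + 171² (one valid representation with x ≤ y).


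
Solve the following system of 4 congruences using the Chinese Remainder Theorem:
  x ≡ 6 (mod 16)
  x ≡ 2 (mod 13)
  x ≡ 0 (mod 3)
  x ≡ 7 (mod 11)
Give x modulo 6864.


Product of moduli M = 16 · 13 · 3 · 11 = 6864.
Merge one congruence at a time:
  Start: x ≡ 6 (mod 16).
  Combine with x ≡ 2 (mod 13); new modulus lcm = 208.
    Write x = 6 + 16·t and substitute into x ≡ 2 (mod 13): 16·t ≡ 2 − 6 = -4 (mod 13).
    Reduce coefficients mod 13: 3·t ≡ 9 (mod 13).
    The inverse of 3 mod 13 is 9 (since 3·9 = 27 = 2·13 + 1), so t ≡ 9·9 = 81 ≡ 3 (mod 13).
    Then x = 6 + 16·3 = 54, valid modulo lcm(16, 13) = 208: x ≡ 54 (mod 208).
  Combine with x ≡ 0 (mod 3); new modulus lcm = 624.
    Write x = 54 + 208·t and substitute into x ≡ 0 (mod 3): 208·t ≡ 0 − 54 = -54 (mod 3).
    Reduce coefficients mod 3: 1·t ≡ 0 (mod 3).
    So t ≡ 0 (mod 3).
    Then x = 54 + 208·0 = 54, valid modulo lcm(208, 3) = 624: x ≡ 54 (mod 624).
  Combine with x ≡ 7 (mod 11); new modulus lcm = 6864.
    Write x = 54 + 624·t and substitute into x ≡ 7 (mod 11): 624·t ≡ 7 − 54 = -47 (mod 11).
    Reduce coefficients mod 11: 8·t ≡ 8 (mod 11).
    The inverse of 8 mod 11 is 7 (since 8·7 = 56 = 5·11 + 1), so t ≡ 7·8 = 56 ≡ 1 (mod 11).
    Then x = 54 + 624·1 = 678, valid modulo lcm(624, 11) = 6864: x ≡ 678 (mod 6864).
Verify against each original: 678 mod 16 = 6, 678 mod 13 = 2, 678 mod 3 = 0, 678 mod 11 = 7.

x ≡ 678 (mod 6864).


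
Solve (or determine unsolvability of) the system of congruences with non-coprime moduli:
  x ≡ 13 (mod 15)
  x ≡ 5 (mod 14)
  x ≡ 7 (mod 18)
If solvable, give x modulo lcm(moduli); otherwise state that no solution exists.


Moduli 15, 14, 18 are not pairwise coprime, so CRT works modulo lcm(m_i) when all pairwise compatibility conditions hold.
Pairwise compatibility: gcd(m_i, m_j) must divide a_i - a_j for every pair.
Merge one congruence at a time:
  Start: x ≡ 13 (mod 15).
  Combine with x ≡ 5 (mod 14): gcd(15, 14) = 1; 5 - 13 = -8, which IS divisible by 1, so compatible.
    Write x = 13 + 15·t and substitute into x ≡ 5 (mod 14): 15·t ≡ 5 − 13 = -8 (mod 14).
    Reduce coefficients mod 14: 1·t ≡ 6 (mod 14).
    So t ≡ 6 (mod 14).
    Then x = 13 + 15·6 = 103, valid modulo lcm(15, 14) = 210: x ≡ 103 (mod 210).
  Combine with x ≡ 7 (mod 18): gcd(210, 18) = 6; 7 - 103 = -96, which IS divisible by 6, so compatible.
    Write x = 103 + 210·t and substitute into x ≡ 7 (mod 18): 210·t ≡ 7 − 103 = -96 (mod 18).
    Divide the congruence (and modulus) by g = 6: 35·t ≡ -16 (mod 3).
    Reduce coefficients mod 3: 2·t ≡ 2 (mod 3).
    The inverse of 2 mod 3 is 2 (since 2·2 = 4 = 1·3 + 1), so t ≡ 2·2 = 4 ≡ 1 (mod 3).
    Then x = 103 + 210·1 = 313, valid modulo lcm(210, 18) = 630: x ≡ 313 (mod 630).
Verify: 313 mod 15 = 13, 313 mod 14 = 5, 313 mod 18 = 7.

x ≡ 313 (mod 630).


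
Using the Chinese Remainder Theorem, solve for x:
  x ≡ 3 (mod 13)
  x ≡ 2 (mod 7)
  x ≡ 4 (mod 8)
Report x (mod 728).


Moduli 13, 7, 8 are pairwise coprime; by CRT there is a unique solution modulo M = 13 · 7 · 8 = 728.
Solve pairwise, accumulating the modulus:
  Start with x ≡ 3 (mod 13).
  Combine with x ≡ 2 (mod 7): since gcd(13, 7) = 1, we get a unique residue mod 91.
    Write x = 3 + 13·t and substitute into x ≡ 2 (mod 7): 13·t ≡ 2 − 3 = -1 (mod 7).
    Reduce coefficients mod 7: 6·t ≡ 6 (mod 7).
    The inverse of 6 mod 7 is 6 (since 6·6 = 36 = 5·7 + 1), so t ≡ 6·6 = 36 ≡ 1 (mod 7).
    Then x = 3 + 13·1 = 16, valid modulo lcm(13, 7) = 91: x ≡ 16 (mod 91).
  Combine with x ≡ 4 (mod 8): since gcd(91, 8) = 1, we get a unique residue mod 728.
    Write x = 16 + 91·t and substitute into x ≡ 4 (mod 8): 91·t ≡ 4 − 16 = -12 (mod 8).
    Reduce coefficients mod 8: 3·t ≡ 4 (mod 8).
    The inverse of 3 mod 8 is 3 (since 3·3 = 9 = 1·8 + 1), so t ≡ 3·4 = 12 ≡ 4 (mod 8).
    Then x = 16 + 91·4 = 380, valid modulo lcm(91, 8) = 728: x ≡ 380 (mod 728).
Verify: 380 mod 13 = 3 ✓, 380 mod 7 = 2 ✓, 380 mod 8 = 4 ✓.

x ≡ 380 (mod 728).


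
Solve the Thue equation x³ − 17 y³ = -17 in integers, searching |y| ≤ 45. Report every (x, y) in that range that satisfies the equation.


The equation is x³ - 17y³ = -17. For fixed y, x³ = 17·y³ − 17, so a solution requires the RHS to be a perfect cube.
Strategy: iterate y from -45 to 45, compute RHS = 17·y³ − 17, and check whether it is a (positive or negative) perfect cube.
Check small values of y:
  y = 0: RHS = -17 is not a perfect cube.
  y = 1: RHS = 0 = (0)³ ⇒ x = 0 works.
  y = -1: RHS = -34 is not a perfect cube.
  y = 2: RHS = 119 is not a perfect cube.
  y = -2: RHS = -153 is not a perfect cube.
  y = 3: RHS = 442 is not a perfect cube.
  y = -3: RHS = -476 is not a perfect cube.
Continuing the search up to |y| = 45 finds no further solutions beyond those listed.
Collected solutions: (0, 1).

Solutions (with |y| ≤ 45): (0, 1).


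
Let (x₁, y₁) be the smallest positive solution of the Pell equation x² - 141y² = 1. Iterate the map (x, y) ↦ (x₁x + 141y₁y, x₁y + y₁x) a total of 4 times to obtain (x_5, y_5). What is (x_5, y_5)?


Step 1: Find the fundamental solution (x₁, y₁) of x² - 141y² = 1.
  Expand √141 as a continued fraction. a₀ = ⌊√141⌋ = 11; iterate m_{k+1} = d_k·a_k − m_k, d_{k+1} = (141 − m_{k+1}²)/d_k, a_{k+1} = ⌊(a₀ + m_{k+1})/d_{k+1}⌋ (starting m₀ = 0, d₀ = 1), with convergents p_k = a_k·p_{k-1} + p_{k-2}, q_k = a_k·q_{k-1} + q_{k-2} (p₋₁ = 1, q₋₁ = 0):
  k = 0: a₀ = 11; p₀/q₀ = 11/1; p₀² − 141·q₀² = 121 − 141 = -20.
  k = 1: m = 11, d = 20, a = ⌊(11 + 11)/20⌋ = 1; p/q = (1·11 + 1)/(1·1 + 0) = 12/1; p² − 141·q² = 144 − 141 = 3.
  k = 2: m = 9, d = 3, a = ⌊(11 + 9)/3⌋ = 6; p/q = (6·12 + 11)/(6·1 + 1) = 83/7; p² − 141·q² = 6889 − 6909 = -20.
  k = 3: m = 9, d = 20, a = ⌊(11 + 9)/20⌋ = 1; p/q = (1·83 + 12)/(1·7 + 1) = 95/8; p² − 141·q² = 9025 − 9024 = 1.
  The first convergent with p² − 141·q² = 1 gives the fundamental solution (x₁, y₁) = (95, 8).
Step 2: Apply the recurrence (x_{n+1}, y_{n+1}) = (x₁x_n + 141y₁y_n, x₁y_n + y₁x_n) repeatedly.
  From (x_1, y_1) = (95, 8): x_2 = 95·95 + 141·8·8 = 18049; y_2 = 95·8 + 8·95 = 1520.
  From (x_2, y_2) = (18049, 1520): x_3 = 95·18049 + 141·8·1520 = 3429215; y_3 = 95·1520 + 8·18049 = 288792.
  From (x_3, y_3) = (3429215, 288792): x_4 = 95·3429215 + 141·8·288792 = 651532801; y_4 = 95·288792 + 8·3429215 = 54868960.
  From (x_4, y_4) = (651532801, 54868960): x_5 = 95·651532801 + 141·8·54868960 = 123787802975; y_5 = 95·54868960 + 8·651532801 = 10424813608.
Step 3: Verify x_5² - 141·y_5² = 15323420165377418850625 - 15323420165377418850624 = 1 (should be 1). ✓

(x_1, y_1) = (95, 8); (x_5, y_5) = (123787802975, 10424813608).


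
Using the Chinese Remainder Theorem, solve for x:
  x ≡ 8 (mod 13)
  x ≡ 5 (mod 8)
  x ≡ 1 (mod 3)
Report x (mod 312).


Moduli 13, 8, 3 are pairwise coprime; by CRT there is a unique solution modulo M = 13 · 8 · 3 = 312.
Solve pairwise, accumulating the modulus:
  Start with x ≡ 8 (mod 13).
  Combine with x ≡ 5 (mod 8): since gcd(13, 8) = 1, we get a unique residue mod 104.
    Write x = 8 + 13·t and substitute into x ≡ 5 (mod 8): 13·t ≡ 5 − 8 = -3 (mod 8).
    Reduce coefficients mod 8: 5·t ≡ 5 (mod 8).
    The inverse of 5 mod 8 is 5 (since 5·5 = 25 = 3·8 + 1), so t ≡ 5·5 = 25 ≡ 1 (mod 8).
    Then x = 8 + 13·1 = 21, valid modulo lcm(13, 8) = 104: x ≡ 21 (mod 104).
  Combine with x ≡ 1 (mod 3): since gcd(104, 3) = 1, we get a unique residue mod 312.
    Write x = 21 + 104·t and substitute into x ≡ 1 (mod 3): 104·t ≡ 1 − 21 = -20 (mod 3).
    Reduce coefficients mod 3: 2·t ≡ 1 (mod 3).
    The inverse of 2 mod 3 is 2 (since 2·2 = 4 = 1·3 + 1), so t ≡ 2·1 = 2 ≡ 2 (mod 3).
    Then x = 21 + 104·2 = 229, valid modulo lcm(104, 3) = 312: x ≡ 229 (mod 312).
Verify: 229 mod 13 = 8 ✓, 229 mod 8 = 5 ✓, 229 mod 3 = 1 ✓.

x ≡ 229 (mod 312).


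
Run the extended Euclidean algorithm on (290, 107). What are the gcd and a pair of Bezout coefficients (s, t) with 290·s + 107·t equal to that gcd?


Euclidean algorithm on (290, 107) — divide until remainder is 0:
  290 = 2 · 107 + 76
  107 = 1 · 76 + 31
  76 = 2 · 31 + 14
  31 = 2 · 14 + 3
  14 = 4 · 3 + 2
  3 = 1 · 2 + 1
  2 = 2 · 1 + 0
gcd(290, 107) = 1.
Track Bezout coefficients alongside the remainders: start with r₀ = 290 = a·1 + b·0 (s = 1, t = 0) and r₁ = 107 = a·0 + b·1 (s = 0, t = 1); each new remainder r_{k+1} = r_{k-1} − q_k·r_k inherits s_{k+1} = s_{k-1} − q_k·s_k, t_{k+1} = t_{k-1} − q_k·t_k, so r_k = a·s_k + b·t_k at every step:
  q = 2: r = 76, s = 1 − 2·0 = 1, t = 0 − 2·1 = -2  (check: 290·1 + 107·(-2) = 76)
  q = 1: r = 31, s = 0 − 1·1 = -1, t = 1 − 1·(-2) = 3  (check: 290·(-1) + 107·3 = 31)
  q = 2: r = 14, s = 1 − 2·(-1) = 3, t = -2 − 2·3 = -8  (check: 290·3 + 107·(-8) = 14)
  q = 2: r = 3, s = -1 − 2·3 = -7, t = 3 − 2·(-8) = 19  (check: 290·(-7) + 107·19 = 3)
  q = 4: r = 2, s = 3 − 4·(-7) = 31, t = -8 − 4·19 = -84  (check: 290·31 + 107·(-84) = 2)
  q = 1: r = 1, s = -7 − 1·31 = -38, t = 19 − 1·(-84) = 103  (check: 290·(-38) + 107·103 = 1)
The row with r = 1 (the gcd) gives the Bezout coefficients s = -38, t = 103.
Result: 290 · (-38) + 107 · (103) = 1.

gcd(290, 107) = 1; s = -38, t = 103 (check: 290·(-38) + 107·103 = 1).


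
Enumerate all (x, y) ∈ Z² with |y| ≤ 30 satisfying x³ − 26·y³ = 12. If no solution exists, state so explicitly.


The equation is x³ - 26y³ = 12. For fixed y, x³ = 26·y³ + 12, so a solution requires the RHS to be a perfect cube.
Strategy: iterate y from -30 to 30, compute RHS = 26·y³ + 12, and check whether it is a (positive or negative) perfect cube.
Check small values of y:
  y = 0: RHS = 12 is not a perfect cube.
  y = 1: RHS = 38 is not a perfect cube.
  y = -1: RHS = -14 is not a perfect cube.
  y = 2: RHS = 220 is not a perfect cube.
  y = -2: RHS = -196 is not a perfect cube.
  y = 3: RHS = 714 is not a perfect cube.
  y = -3: RHS = -690 is not a perfect cube.
Continuing the search up to |y| = 30 finds no solutions either.
No (x, y) in the scanned range satisfies the equation.

No integer solutions with |y| ≤ 30.


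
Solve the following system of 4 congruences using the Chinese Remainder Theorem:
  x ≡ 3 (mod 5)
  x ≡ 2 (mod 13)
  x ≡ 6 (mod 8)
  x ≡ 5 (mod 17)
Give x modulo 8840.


Product of moduli M = 5 · 13 · 8 · 17 = 8840.
Merge one congruence at a time:
  Start: x ≡ 3 (mod 5).
  Combine with x ≡ 2 (mod 13); new modulus lcm = 65.
    Write x = 3 + 5·t and substitute into x ≡ 2 (mod 13): 5·t ≡ 2 − 3 = -1 (mod 13).
    Reduce coefficients mod 13: 5·t ≡ 12 (mod 13).
    The inverse of 5 mod 13 is 8 (since 5·8 = 40 = 3·13 + 1), so t ≡ 8·12 = 96 ≡ 5 (mod 13).
    Then x = 3 + 5·5 = 28, valid modulo lcm(5, 13) = 65: x ≡ 28 (mod 65).
  Combine with x ≡ 6 (mod 8); new modulus lcm = 520.
    Write x = 28 + 65·t and substitute into x ≡ 6 (mod 8): 65·t ≡ 6 − 28 = -22 (mod 8).
    Reduce coefficients mod 8: 1·t ≡ 2 (mod 8).
    So t ≡ 2 (mod 8).
    Then x = 28 + 65·2 = 158, valid modulo lcm(65, 8) = 520: x ≡ 158 (mod 520).
  Combine with x ≡ 5 (mod 17); new modulus lcm = 8840.
    Write x = 158 + 520·t and substitute into x ≡ 5 (mod 17): 520·t ≡ 5 − 158 = -153 (mod 17).
    Reduce coefficients mod 17: 10·t ≡ 0 (mod 17).
    The inverse of 10 mod 17 is 12 (since 10·12 = 120 = 7·17 + 1), so t ≡ 12·0 = 0 ≡ 0 (mod 17).
    Then x = 158 + 520·0 = 158, valid modulo lcm(520, 17) = 8840: x ≡ 158 (mod 8840).
Verify against each original: 158 mod 5 = 3, 158 mod 13 = 2, 158 mod 8 = 6, 158 mod 17 = 5.

x ≡ 158 (mod 8840).


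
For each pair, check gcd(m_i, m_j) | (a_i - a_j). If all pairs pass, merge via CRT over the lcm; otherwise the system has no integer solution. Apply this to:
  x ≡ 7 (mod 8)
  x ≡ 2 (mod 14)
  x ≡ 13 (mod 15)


Moduli 8, 14, 15 are not pairwise coprime, so CRT works modulo lcm(m_i) when all pairwise compatibility conditions hold.
Pairwise compatibility: gcd(m_i, m_j) must divide a_i - a_j for every pair.
Merge one congruence at a time:
  Start: x ≡ 7 (mod 8).
  Combine with x ≡ 2 (mod 14): gcd(8, 14) = 2, and 2 - 7 = -5 is NOT divisible by 2.
    ⇒ system is inconsistent (no integer solution).

No solution (the system is inconsistent).


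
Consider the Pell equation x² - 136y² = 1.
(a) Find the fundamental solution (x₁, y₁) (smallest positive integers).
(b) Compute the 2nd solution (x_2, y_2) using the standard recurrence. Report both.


Step 1: Find the fundamental solution (x₁, y₁) of x² - 136y² = 1.
  Expand √136 as a continued fraction. a₀ = ⌊√136⌋ = 11; iterate m_{k+1} = d_k·a_k − m_k, d_{k+1} = (136 − m_{k+1}²)/d_k, a_{k+1} = ⌊(a₀ + m_{k+1})/d_{k+1}⌋ (starting m₀ = 0, d₀ = 1), with convergents p_k = a_k·p_{k-1} + p_{k-2}, q_k = a_k·q_{k-1} + q_{k-2} (p₋₁ = 1, q₋₁ = 0):
  k = 0: a₀ = 11; p₀/q₀ = 11/1; p₀² − 136·q₀² = 121 − 136 = -15.
  k = 1: m = 11, d = 15, a = ⌊(11 + 11)/15⌋ = 1; p/q = (1·11 + 1)/(1·1 + 0) = 12/1; p² − 136·q² = 144 − 136 = 8.
  k = 2: m = 4, d = 8, a = ⌊(11 + 4)/8⌋ = 1; p/q = (1·12 + 11)/(1·1 + 1) = 23/2; p² − 136·q² = 529 − 544 = -15.
  k = 3: m = 4, d = 15, a = ⌊(11 + 4)/15⌋ = 1; p/q = (1·23 + 12)/(1·2 + 1) = 35/3; p² − 136·q² = 1225 − 1224 = 1.
  The first convergent with p² − 136·q² = 1 gives the fundamental solution (x₁, y₁) = (35, 3).
Step 2: Apply the recurrence (x_{n+1}, y_{n+1}) = (x₁x_n + 136y₁y_n, x₁y_n + y₁x_n) repeatedly.
  From (x_1, y_1) = (35, 3): x_2 = 35·35 + 136·3·3 = 2449; y_2 = 35·3 + 3·35 = 210.
Step 3: Verify x_2² - 136·y_2² = 5997601 - 5997600 = 1 (should be 1). ✓

(x_1, y_1) = (35, 3); (x_2, y_2) = (2449, 210).


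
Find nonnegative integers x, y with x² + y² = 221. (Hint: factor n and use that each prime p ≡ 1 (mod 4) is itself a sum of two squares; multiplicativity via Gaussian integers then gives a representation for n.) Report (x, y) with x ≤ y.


Step 1: Factor n = 221 = 13 · 17.
Step 2: Check the mod-4 condition on each prime factor: 13 ≡ 1 (mod 4), exponent 1; 17 ≡ 1 (mod 4), exponent 1.
All primes ≡ 3 (mod 4) appear to even exponent (or don't appear), so by the two-squares theorem n IS expressible as a sum of two squares.
Step 3: Build a representation. Here n = 13 · 17 is a product of primes ≡ 1 (mod 4). Each prime p ≡ 1 (mod 4) is itself a sum of two squares; find a² by testing p − a² for a perfect square:
  13: 13 − 1² = 12, 13 − 2² = 9 = 3² ⇒ 13 = 2² + 3².
  17: 17 − 1² = 16 = 4² ⇒ 17 = 1² + 4².
  Combine using the Brahmagupta–Fibonacci identity (a² + b²)(c² + d²) = (ac − bd)² + (ad + bc)² = (ac + bd)² + (ad − bc)²:
  13 · 17 = 221: from (2² + 3²)(1² + 4²), take (2·1 − 3·4, 2·4 + 3·1) = (2 − 12, 8 + 3) = (-10, 11); dropping signs (only squares matter) gives (10, 11); check 10² + 11² = 100 + 121 = 221 ✓.
Step 4: Order so x ≤ y and verify: 10² + 11² = 100 + 121 = 221 = n. ✓

n = 221 = 10² + 11² (one valid representation with x ≤ y).


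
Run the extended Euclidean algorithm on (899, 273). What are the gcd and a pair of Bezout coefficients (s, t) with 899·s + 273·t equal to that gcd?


Euclidean algorithm on (899, 273) — divide until remainder is 0:
  899 = 3 · 273 + 80
  273 = 3 · 80 + 33
  80 = 2 · 33 + 14
  33 = 2 · 14 + 5
  14 = 2 · 5 + 4
  5 = 1 · 4 + 1
  4 = 4 · 1 + 0
gcd(899, 273) = 1.
Track Bezout coefficients alongside the remainders: start with r₀ = 899 = a·1 + b·0 (s = 1, t = 0) and r₁ = 273 = a·0 + b·1 (s = 0, t = 1); each new remainder r_{k+1} = r_{k-1} − q_k·r_k inherits s_{k+1} = s_{k-1} − q_k·s_k, t_{k+1} = t_{k-1} − q_k·t_k, so r_k = a·s_k + b·t_k at every step:
  q = 3: r = 80, s = 1 − 3·0 = 1, t = 0 − 3·1 = -3  (check: 899·1 + 273·(-3) = 80)
  q = 3: r = 33, s = 0 − 3·1 = -3, t = 1 − 3·(-3) = 10  (check: 899·(-3) + 273·10 = 33)
  q = 2: r = 14, s = 1 − 2·(-3) = 7, t = -3 − 2·10 = -23  (check: 899·7 + 273·(-23) = 14)
  q = 2: r = 5, s = -3 − 2·7 = -17, t = 10 − 2·(-23) = 56  (check: 899·(-17) + 273·56 = 5)
  q = 2: r = 4, s = 7 − 2·(-17) = 41, t = -23 − 2·56 = -135  (check: 899·41 + 273·(-135) = 4)
  q = 1: r = 1, s = -17 − 1·41 = -58, t = 56 − 1·(-135) = 191  (check: 899·(-58) + 273·191 = 1)
The row with r = 1 (the gcd) gives the Bezout coefficients s = -58, t = 191.
Result: 899 · (-58) + 273 · (191) = 1.

gcd(899, 273) = 1; s = -58, t = 191 (check: 899·(-58) + 273·191 = 1).


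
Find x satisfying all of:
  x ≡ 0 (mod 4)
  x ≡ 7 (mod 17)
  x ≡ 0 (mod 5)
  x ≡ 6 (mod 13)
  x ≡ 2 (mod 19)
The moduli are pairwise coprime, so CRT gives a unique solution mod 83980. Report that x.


Product of moduli M = 4 · 17 · 5 · 13 · 19 = 83980.
Merge one congruence at a time:
  Start: x ≡ 0 (mod 4).
  Combine with x ≡ 7 (mod 17); new modulus lcm = 68.
    Write x = 0 + 4·t and substitute into x ≡ 7 (mod 17): 4·t ≡ 7 − 0 = 7 (mod 17).
    The inverse of 4 mod 17 is 13 (since 4·13 = 52 = 3·17 + 1), so t ≡ 13·7 = 91 ≡ 6 (mod 17).
    Then x = 0 + 4·6 = 24, valid modulo lcm(4, 17) = 68: x ≡ 24 (mod 68).
  Combine with x ≡ 0 (mod 5); new modulus lcm = 340.
    Write x = 24 + 68·t and substitute into x ≡ 0 (mod 5): 68·t ≡ 0 − 24 = -24 (mod 5).
    Reduce coefficients mod 5: 3·t ≡ 1 (mod 5).
    The inverse of 3 mod 5 is 2 (since 3·2 = 6 = 1·5 + 1), so t ≡ 2·1 = 2 ≡ 2 (mod 5).
    Then x = 24 + 68·2 = 160, valid modulo lcm(68, 5) = 340: x ≡ 160 (mod 340).
  Combine with x ≡ 6 (mod 13); new modulus lcm = 4420.
    Write x = 160 + 340·t and substitute into x ≡ 6 (mod 13): 340·t ≡ 6 − 160 = -154 (mod 13).
    Reduce coefficients mod 13: 2·t ≡ 2 (mod 13).
    The inverse of 2 mod 13 is 7 (since 2·7 = 14 = 1·13 + 1), so t ≡ 7·2 = 14 ≡ 1 (mod 13).
    Then x = 160 + 340·1 = 500, valid modulo lcm(340, 13) = 4420: x ≡ 500 (mod 4420).
  Combine with x ≡ 2 (mod 19); new modulus lcm = 83980.
    Write x = 500 + 4420·t and substitute into x ≡ 2 (mod 19): 4420·t ≡ 2 − 500 = -498 (mod 19).
    Reduce coefficients mod 19: 12·t ≡ 15 (mod 19).
    The inverse of 12 mod 19 is 8 (since 12·8 = 96 = 5·19 + 1), so t ≡ 8·15 = 120 ≡ 6 (mod 19).
    Then x = 500 + 4420·6 = 27020, valid modulo lcm(4420, 19) = 83980: x ≡ 27020 (mod 83980).
Verify against each original: 27020 mod 4 = 0, 27020 mod 17 = 7, 27020 mod 5 = 0, 27020 mod 13 = 6, 27020 mod 19 = 2.

x ≡ 27020 (mod 83980).


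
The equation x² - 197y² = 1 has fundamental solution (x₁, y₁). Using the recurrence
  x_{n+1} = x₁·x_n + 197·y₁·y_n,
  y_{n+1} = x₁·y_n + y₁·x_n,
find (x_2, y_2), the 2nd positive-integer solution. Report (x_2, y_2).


Step 1: Find the fundamental solution (x₁, y₁) of x² - 197y² = 1.
  Expand √197 as a continued fraction. a₀ = ⌊√197⌋ = 14; iterate m_{k+1} = d_k·a_k − m_k, d_{k+1} = (197 − m_{k+1}²)/d_k, a_{k+1} = ⌊(a₀ + m_{k+1})/d_{k+1}⌋ (starting m₀ = 0, d₀ = 1), with convergents p_k = a_k·p_{k-1} + p_{k-2}, q_k = a_k·q_{k-1} + q_{k-2} (p₋₁ = 1, q₋₁ = 0):
  k = 0: a₀ = 14; p₀/q₀ = 14/1; p₀² − 197·q₀² = 196 − 197 = -1.
  k = 1: m = 14, d = 1, a = ⌊(14 + 14)/1⌋ = 28; p/q = (28·14 + 1)/(28·1 + 0) = 393/28; p² − 197·q² = 154449 − 154448 = 1.
  The first convergent with p² − 197·q² = 1 gives the fundamental solution (x₁, y₁) = (393, 28).
Step 2: Apply the recurrence (x_{n+1}, y_{n+1}) = (x₁x_n + 197y₁y_n, x₁y_n + y₁x_n) repeatedly.
  From (x_1, y_1) = (393, 28): x_2 = 393·393 + 197·28·28 = 308897; y_2 = 393·28 + 28·393 = 22008.
Step 3: Verify x_2² - 197·y_2² = 95417356609 - 95417356608 = 1 (should be 1). ✓

(x_1, y_1) = (393, 28); (x_2, y_2) = (308897, 22008).


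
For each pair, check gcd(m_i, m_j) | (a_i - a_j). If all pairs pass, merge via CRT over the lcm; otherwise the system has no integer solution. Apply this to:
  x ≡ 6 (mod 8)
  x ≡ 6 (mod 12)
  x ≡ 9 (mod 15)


Moduli 8, 12, 15 are not pairwise coprime, so CRT works modulo lcm(m_i) when all pairwise compatibility conditions hold.
Pairwise compatibility: gcd(m_i, m_j) must divide a_i - a_j for every pair.
Merge one congruence at a time:
  Start: x ≡ 6 (mod 8).
  Combine with x ≡ 6 (mod 12): gcd(8, 12) = 4; 6 - 6 = 0, which IS divisible by 4, so compatible.
    Write x = 6 + 8·t and substitute into x ≡ 6 (mod 12): 8·t ≡ 6 − 6 = 0 (mod 12).
    Divide the congruence (and modulus) by g = 4: 2·t ≡ 0 (mod 3).
    The inverse of 2 mod 3 is 2 (since 2·2 = 4 = 1·3 + 1), so t ≡ 2·0 = 0 ≡ 0 (mod 3).
    Then x = 6 + 8·0 = 6, valid modulo lcm(8, 12) = 24: x ≡ 6 (mod 24).
  Combine with x ≡ 9 (mod 15): gcd(24, 15) = 3; 9 - 6 = 3, which IS divisible by 3, so compatible.
    Write x = 6 + 24·t and substitute into x ≡ 9 (mod 15): 24·t ≡ 9 − 6 = 3 (mod 15).
    Divide the congruence (and modulus) by g = 3: 8·t ≡ 1 (mod 5).
    Reduce coefficients mod 5: 3·t ≡ 1 (mod 5).
    The inverse of 3 mod 5 is 2 (since 3·2 = 6 = 1·5 + 1), so t ≡ 2·1 = 2 ≡ 2 (mod 5).
    Then x = 6 + 24·2 = 54, valid modulo lcm(24, 15) = 120: x ≡ 54 (mod 120).
Verify: 54 mod 8 = 6, 54 mod 12 = 6, 54 mod 15 = 9.

x ≡ 54 (mod 120).


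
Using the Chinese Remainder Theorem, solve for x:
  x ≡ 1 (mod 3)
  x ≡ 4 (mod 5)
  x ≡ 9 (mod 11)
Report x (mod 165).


Moduli 3, 5, 11 are pairwise coprime; by CRT there is a unique solution modulo M = 3 · 5 · 11 = 165.
Solve pairwise, accumulating the modulus:
  Start with x ≡ 1 (mod 3).
  Combine with x ≡ 4 (mod 5): since gcd(3, 5) = 1, we get a unique residue mod 15.
    Write x = 1 + 3·t and substitute into x ≡ 4 (mod 5): 3·t ≡ 4 − 1 = 3 (mod 5).
    The inverse of 3 mod 5 is 2 (since 3·2 = 6 = 1·5 + 1), so t ≡ 2·3 = 6 ≡ 1 (mod 5).
    Then x = 1 + 3·1 = 4, valid modulo lcm(3, 5) = 15: x ≡ 4 (mod 15).
  Combine with x ≡ 9 (mod 11): since gcd(15, 11) = 1, we get a unique residue mod 165.
    Write x = 4 + 15·t and substitute into x ≡ 9 (mod 11): 15·t ≡ 9 − 4 = 5 (mod 11).
    Reduce coefficients mod 11: 4·t ≡ 5 (mod 11).
    The inverse of 4 mod 11 is 3 (since 4·3 = 12 = 1·11 + 1), so t ≡ 3·5 = 15 ≡ 4 (mod 11).
    Then x = 4 + 15·4 = 64, valid modulo lcm(15, 11) = 165: x ≡ 64 (mod 165).
Verify: 64 mod 3 = 1 ✓, 64 mod 5 = 4 ✓, 64 mod 11 = 9 ✓.

x ≡ 64 (mod 165).


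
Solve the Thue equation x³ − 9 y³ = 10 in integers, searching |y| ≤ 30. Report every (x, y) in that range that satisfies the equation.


The equation is x³ - 9y³ = 10. For fixed y, x³ = 9·y³ + 10, so a solution requires the RHS to be a perfect cube.
Strategy: iterate y from -30 to 30, compute RHS = 9·y³ + 10, and check whether it is a (positive or negative) perfect cube.
Check small values of y:
  y = 0: RHS = 10 is not a perfect cube.
  y = 1: RHS = 19 is not a perfect cube.
  y = -1: RHS = 1 = (1)³ ⇒ x = 1 works.
  y = 2: RHS = 82 is not a perfect cube.
  y = -2: RHS = -62 is not a perfect cube.
  y = 3: RHS = 253 is not a perfect cube.
  y = -3: RHS = -233 is not a perfect cube.
Continuing the search up to |y| = 30 finds no further solutions beyond those listed.
Collected solutions: (1, -1).

Solutions (with |y| ≤ 30): (1, -1).


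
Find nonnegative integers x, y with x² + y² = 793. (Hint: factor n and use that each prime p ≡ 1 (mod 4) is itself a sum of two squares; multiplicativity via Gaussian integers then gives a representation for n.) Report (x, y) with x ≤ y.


Step 1: Factor n = 793 = 13 · 61.
Step 2: Check the mod-4 condition on each prime factor: 13 ≡ 1 (mod 4), exponent 1; 61 ≡ 1 (mod 4), exponent 1.
All primes ≡ 3 (mod 4) appear to even exponent (or don't appear), so by the two-squares theorem n IS expressible as a sum of two squares.
Step 3: Build a representation. Here n = 13 · 61 is a product of primes ≡ 1 (mod 4). Each prime p ≡ 1 (mod 4) is itself a sum of two squares; find a² by testing p − a² for a perfect square:
  13: 13 − 1² = 12, 13 − 2² = 9 = 3² ⇒ 13 = 2² + 3².
  61: 61 − 1² = 60, 61 − 2² = 57, 61 − 3² = 52, 61 − 4² = 45, 61 − 5² = 36 = 6² ⇒ 61 = 5² + 6².
  Combine using the Brahmagupta–Fibonacci identity (a² + b²)(c² + d²) = (ac − bd)² + (ad + bc)² = (ac + bd)² + (ad − bc)²:
  13 · 61 = 793: from (2² + 3²)(5² + 6²), take (2·5 − 3·6, 2·6 + 3·5) = (10 − 18, 12 + 15) = (-8, 27); dropping signs (only squares matter) gives (8, 27); check 8² + 27² = 64 + 729 = 793 ✓.
Step 4: Order so x ≤ y and verify: 8² + 27² = 64 + 729 = 793 = n. ✓

n = 793 = 8² + 27² (one valid representation with x ≤ y).


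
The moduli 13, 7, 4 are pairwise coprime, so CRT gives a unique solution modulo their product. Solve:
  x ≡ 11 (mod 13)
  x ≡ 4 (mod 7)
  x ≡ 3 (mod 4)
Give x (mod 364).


Moduli 13, 7, 4 are pairwise coprime; by CRT there is a unique solution modulo M = 13 · 7 · 4 = 364.
Solve pairwise, accumulating the modulus:
  Start with x ≡ 11 (mod 13).
  Combine with x ≡ 4 (mod 7): since gcd(13, 7) = 1, we get a unique residue mod 91.
    Write x = 11 + 13·t and substitute into x ≡ 4 (mod 7): 13·t ≡ 4 − 11 = -7 (mod 7).
    Reduce coefficients mod 7: 6·t ≡ 0 (mod 7).
    The inverse of 6 mod 7 is 6 (since 6·6 = 36 = 5·7 + 1), so t ≡ 6·0 = 0 ≡ 0 (mod 7).
    Then x = 11 + 13·0 = 11, valid modulo lcm(13, 7) = 91: x ≡ 11 (mod 91).
  Combine with x ≡ 3 (mod 4): since gcd(91, 4) = 1, we get a unique residue mod 364.
    Write x = 11 + 91·t and substitute into x ≡ 3 (mod 4): 91·t ≡ 3 − 11 = -8 (mod 4).
    Reduce coefficients mod 4: 3·t ≡ 0 (mod 4).
    The inverse of 3 mod 4 is 3 (since 3·3 = 9 = 2·4 + 1), so t ≡ 3·0 = 0 ≡ 0 (mod 4).
    Then x = 11 + 91·0 = 11, valid modulo lcm(91, 4) = 364: x ≡ 11 (mod 364).
Verify: 11 mod 13 = 11 ✓, 11 mod 7 = 4 ✓, 11 mod 4 = 3 ✓.

x ≡ 11 (mod 364).


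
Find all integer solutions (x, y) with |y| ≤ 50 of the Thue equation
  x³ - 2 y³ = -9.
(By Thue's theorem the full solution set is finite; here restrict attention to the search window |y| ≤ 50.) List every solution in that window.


The equation is x³ - 2y³ = -9. For fixed y, x³ = 2·y³ − 9, so a solution requires the RHS to be a perfect cube.
Strategy: iterate y from -50 to 50, compute RHS = 2·y³ − 9, and check whether it is a (positive or negative) perfect cube.
Check small values of y:
  y = 0: RHS = -9 is not a perfect cube.
  y = 1: RHS = -7 is not a perfect cube.
  y = -1: RHS = -11 is not a perfect cube.
  y = 2: RHS = 7 is not a perfect cube.
  y = -2: RHS = -25 is not a perfect cube.
  y = 3: RHS = 45 is not a perfect cube.
  y = -3: RHS = -63 is not a perfect cube.
Continuing the search up to |y| = 50 finds no solutions either.
No (x, y) in the scanned range satisfies the equation.

No integer solutions with |y| ≤ 50.


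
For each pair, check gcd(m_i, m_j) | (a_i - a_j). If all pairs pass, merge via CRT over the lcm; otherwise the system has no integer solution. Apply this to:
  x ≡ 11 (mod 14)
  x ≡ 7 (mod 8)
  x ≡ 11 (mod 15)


Moduli 14, 8, 15 are not pairwise coprime, so CRT works modulo lcm(m_i) when all pairwise compatibility conditions hold.
Pairwise compatibility: gcd(m_i, m_j) must divide a_i - a_j for every pair.
Merge one congruence at a time:
  Start: x ≡ 11 (mod 14).
  Combine with x ≡ 7 (mod 8): gcd(14, 8) = 2; 7 - 11 = -4, which IS divisible by 2, so compatible.
    Write x = 11 + 14·t and substitute into x ≡ 7 (mod 8): 14·t ≡ 7 − 11 = -4 (mod 8).
    Divide the congruence (and modulus) by g = 2: 7·t ≡ -2 (mod 4).
    Reduce coefficients mod 4: 3·t ≡ 2 (mod 4).
    The inverse of 3 mod 4 is 3 (since 3·3 = 9 = 2·4 + 1), so t ≡ 3·2 = 6 ≡ 2 (mod 4).
    Then x = 11 + 14·2 = 39, valid modulo lcm(14, 8) = 56: x ≡ 39 (mod 56).
  Combine with x ≡ 11 (mod 15): gcd(56, 15) = 1; 11 - 39 = -28, which IS divisible by 1, so compatible.
    Write x = 39 + 56·t and substitute into x ≡ 11 (mod 15): 56·t ≡ 11 − 39 = -28 (mod 15).
    Reduce coefficients mod 15: 11·t ≡ 2 (mod 15).
    The inverse of 11 mod 15 is 11 (since 11·11 = 121 = 8·15 + 1), so t ≡ 11·2 = 22 ≡ 7 (mod 15).
    Then x = 39 + 56·7 = 431, valid modulo lcm(56, 15) = 840: x ≡ 431 (mod 840).
Verify: 431 mod 14 = 11, 431 mod 8 = 7, 431 mod 15 = 11.

x ≡ 431 (mod 840).


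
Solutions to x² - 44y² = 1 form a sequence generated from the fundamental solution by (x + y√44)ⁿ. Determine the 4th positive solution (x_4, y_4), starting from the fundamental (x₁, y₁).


Step 1: Find the fundamental solution (x₁, y₁) of x² - 44y² = 1.
  Expand √44 as a continued fraction. a₀ = ⌊√44⌋ = 6; iterate m_{k+1} = d_k·a_k − m_k, d_{k+1} = (44 − m_{k+1}²)/d_k, a_{k+1} = ⌊(a₀ + m_{k+1})/d_{k+1}⌋ (starting m₀ = 0, d₀ = 1), with convergents p_k = a_k·p_{k-1} + p_{k-2}, q_k = a_k·q_{k-1} + q_{k-2} (p₋₁ = 1, q₋₁ = 0):
  k = 0: a₀ = 6; p₀/q₀ = 6/1; p₀² − 44·q₀² = 36 − 44 = -8.
  k = 1: m = 6, d = 8, a = ⌊(6 + 6)/8⌋ = 1; p/q = (1·6 + 1)/(1·1 + 0) = 7/1; p² − 44·q² = 49 − 44 = 5.
  k = 2: m = 2, d = 5, a = ⌊(6 + 2)/5⌋ = 1; p/q = (1·7 + 6)/(1·1 + 1) = 13/2; p² − 44·q² = 169 − 176 = -7.
  k = 3: m = 3, d = 7, a = ⌊(6 + 3)/7⌋ = 1; p/q = (1·13 + 7)/(1·2 + 1) = 20/3; p² − 44·q² = 400 − 396 = 4.
  k = 4: m = 4, d = 4, a = ⌊(6 + 4)/4⌋ = 2; p/q = (2·20 + 13)/(2·3 + 2) = 53/8; p² − 44·q² = 2809 − 2816 = -7.
  k = 5: m = 4, d = 7, a = ⌊(6 + 4)/7⌋ = 1; p/q = (1·53 + 20)/(1·8 + 3) = 73/11; p² − 44·q² = 5329 − 5324 = 5.
  k = 6: m = 3, d = 5, a = ⌊(6 + 3)/5⌋ = 1; p/q = (1·73 + 53)/(1·11 + 8) = 126/19; p² − 44·q² = 15876 − 15884 = -8.
  k = 7: m = 2, d = 8, a = ⌊(6 + 2)/8⌋ = 1; p/q = (1·126 + 73)/(1·19 + 11) = 199/30; p² − 44·q² = 39601 − 39600 = 1.
  The first convergent with p² − 44·q² = 1 gives the fundamental solution (x₁, y₁) = (199, 30).
Step 2: Apply the recurrence (x_{n+1}, y_{n+1}) = (x₁x_n + 44y₁y_n, x₁y_n + y₁x_n) repeatedly.
  From (x_1, y_1) = (199, 30): x_2 = 199·199 + 44·30·30 = 79201; y_2 = 199·30 + 30·199 = 11940.
  From (x_2, y_2) = (79201, 11940): x_3 = 199·79201 + 44·30·11940 = 31521799; y_3 = 199·11940 + 30·79201 = 4752090.
  From (x_3, y_3) = (31521799, 4752090): x_4 = 199·31521799 + 44·30·4752090 = 12545596801; y_4 = 199·4752090 + 30·31521799 = 1891319880.
Step 3: Verify x_4² - 44·y_4² = 157391999093261433601 - 157391999093261433600 = 1 (should be 1). ✓

(x_1, y_1) = (199, 30); (x_4, y_4) = (12545596801, 1891319880).
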